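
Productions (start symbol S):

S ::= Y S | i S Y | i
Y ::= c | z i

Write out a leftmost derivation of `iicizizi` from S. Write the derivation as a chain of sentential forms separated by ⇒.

S ⇒ iSY ⇒ iiSYY ⇒ iiYSYY ⇒ iicSYY ⇒ iiciYY ⇒ iiciziY ⇒ iicizizi

S ⇒ iSY   [S ::= i S Y]
iSY ⇒ iiSYY   [S ::= i S Y]
iiSYY ⇒ iiYSYY   [S ::= Y S]
iiYSYY ⇒ iicSYY   [Y ::= c]
iicSYY ⇒ iiciYY   [S ::= i]
iiciYY ⇒ iiciziY   [Y ::= z i]
iiciziY ⇒ iicizizi   [Y ::= z i]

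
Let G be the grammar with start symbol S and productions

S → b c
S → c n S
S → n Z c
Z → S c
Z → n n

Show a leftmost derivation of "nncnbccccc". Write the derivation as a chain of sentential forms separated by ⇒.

S ⇒ nZc ⇒ nScc ⇒ nnZccc ⇒ nnScccc ⇒ nncnScccc ⇒ nncnbccccc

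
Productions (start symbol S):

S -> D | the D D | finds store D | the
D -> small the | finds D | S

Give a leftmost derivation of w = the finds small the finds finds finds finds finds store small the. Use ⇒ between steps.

S ⇒ the D D ⇒ the finds D D ⇒ the finds small the D ⇒ the finds small the finds D ⇒ the finds small the finds finds D ⇒ the finds small the finds finds finds D ⇒ the finds small the finds finds finds finds D ⇒ the finds small the finds finds finds finds S ⇒ the finds small the finds finds finds finds finds store D ⇒ the finds small the finds finds finds finds finds store small the

S ⇒ the D D   [S -> the D D]
the D D ⇒ the finds D D   [D -> finds D]
the finds D D ⇒ the finds small the D   [D -> small the]
the finds small the D ⇒ the finds small the finds D   [D -> finds D]
the finds small the finds D ⇒ the finds small the finds finds D   [D -> finds D]
the finds small the finds finds D ⇒ the finds small the finds finds finds D   [D -> finds D]
the finds small the finds finds finds D ⇒ the finds small the finds finds finds finds D   [D -> finds D]
the finds small the finds finds finds finds D ⇒ the finds small the finds finds finds finds S   [D -> S]
the finds small the finds finds finds finds S ⇒ the finds small the finds finds finds finds finds store D   [S -> finds store D]
the finds small the finds finds finds finds finds store D ⇒ the finds small the finds finds finds finds finds store small the   [D -> small the]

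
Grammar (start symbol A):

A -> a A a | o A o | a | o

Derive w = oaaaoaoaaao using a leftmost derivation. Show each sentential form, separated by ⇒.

A⇒oAo⇒oaAao⇒oaaAaao⇒oaaaAaaao⇒oaaaoAoaaao⇒oaaaoaoaaao

A ⇒ oAo   [A -> o A o]
oAo ⇒ oaAao   [A -> a A a]
oaAao ⇒ oaaAaao   [A -> a A a]
oaaAaao ⇒ oaaaAaaao   [A -> a A a]
oaaaAaaao ⇒ oaaaoAoaaao   [A -> o A o]
oaaaoAoaaao ⇒ oaaaoaoaaao   [A -> a]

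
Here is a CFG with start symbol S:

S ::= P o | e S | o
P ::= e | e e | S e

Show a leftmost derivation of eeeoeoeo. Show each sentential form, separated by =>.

S => Po   [S ::= P o]
Po => Seo   [P ::= S e]
Seo => eSeo   [S ::= e S]
eSeo => ePoeo   [S ::= P o]
ePoeo => eSeoeo   [P ::= S e]
eSeoeo => eeSeoeo   [S ::= e S]
eeSeoeo => eeeSeoeo   [S ::= e S]
eeeSeoeo => eeeoeoeo   [S ::= o]

S => Po => Seo => eSeo => ePoeo => eSeoeo => eeSeoeo => eeeSeoeo => eeeoeoeo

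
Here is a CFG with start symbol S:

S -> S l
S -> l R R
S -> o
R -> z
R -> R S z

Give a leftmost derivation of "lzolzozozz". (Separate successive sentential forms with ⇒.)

S ⇒ lRR ⇒ lRSzR ⇒ lRSzSzR ⇒ lRSzSzSzR ⇒ lzSzSzSzR ⇒ lzSlzSzSzR ⇒ lzolzSzSzR ⇒ lzolzozSzR ⇒ lzolzozozR ⇒ lzolzozozz

S ⇒ lRR   [S -> l R R]
lRR ⇒ lRSzR   [R -> R S z]
lRSzR ⇒ lRSzSzR   [R -> R S z]
lRSzSzR ⇒ lRSzSzSzR   [R -> R S z]
lRSzSzSzR ⇒ lzSzSzSzR   [R -> z]
lzSzSzSzR ⇒ lzSlzSzSzR   [S -> S l]
lzSlzSzSzR ⇒ lzolzSzSzR   [S -> o]
lzolzSzSzR ⇒ lzolzozSzR   [S -> o]
lzolzozSzR ⇒ lzolzozozR   [S -> o]
lzolzozozR ⇒ lzolzozozz   [R -> z]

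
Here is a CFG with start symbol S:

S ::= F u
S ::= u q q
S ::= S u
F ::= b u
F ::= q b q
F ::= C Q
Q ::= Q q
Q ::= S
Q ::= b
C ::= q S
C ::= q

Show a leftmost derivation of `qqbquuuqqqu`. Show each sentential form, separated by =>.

S => Fu => CQu => qSQu => qSuQu => qFuuQu => qqbquuQu => qqbquuQqu => qqbquuSqu => qqbquuuqqqu

S => Fu   [S ::= F u]
Fu => CQu   [F ::= C Q]
CQu => qSQu   [C ::= q S]
qSQu => qSuQu   [S ::= S u]
qSuQu => qFuuQu   [S ::= F u]
qFuuQu => qqbquuQu   [F ::= q b q]
qqbquuQu => qqbquuQqu   [Q ::= Q q]
qqbquuQqu => qqbquuSqu   [Q ::= S]
qqbquuSqu => qqbquuuqqqu   [S ::= u q q]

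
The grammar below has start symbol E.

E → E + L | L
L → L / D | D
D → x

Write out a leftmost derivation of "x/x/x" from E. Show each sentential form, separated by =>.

E => L   [E → L]
L => L/D   [L → L / D]
L/D => L/D/D   [L → L / D]
L/D/D => D/D/D   [L → D]
D/D/D => x/D/D   [D → x]
x/D/D => x/x/D   [D → x]
x/x/D => x/x/x   [D → x]

E => L => L/D => L/D/D => D/D/D => x/D/D => x/x/D => x/x/x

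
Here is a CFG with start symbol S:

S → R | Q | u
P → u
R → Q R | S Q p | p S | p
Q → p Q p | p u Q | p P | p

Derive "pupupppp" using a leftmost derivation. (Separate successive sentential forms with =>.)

S => R => pS => pR => pSQp => puQp => pupuQp => pupupQpp => pupupppp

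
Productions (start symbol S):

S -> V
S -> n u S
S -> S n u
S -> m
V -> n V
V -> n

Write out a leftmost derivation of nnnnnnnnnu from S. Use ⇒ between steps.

S ⇒ Snu   [S -> S n u]
Snu ⇒ Vnu   [S -> V]
Vnu ⇒ nVnu   [V -> n V]
nVnu ⇒ nnVnu   [V -> n V]
nnVnu ⇒ nnnVnu   [V -> n V]
nnnVnu ⇒ nnnnVnu   [V -> n V]
nnnnVnu ⇒ nnnnnVnu   [V -> n V]
nnnnnVnu ⇒ nnnnnnVnu   [V -> n V]
nnnnnnVnu ⇒ nnnnnnnVnu   [V -> n V]
nnnnnnnVnu ⇒ nnnnnnnnnu   [V -> n]

S ⇒ Snu ⇒ Vnu ⇒ nVnu ⇒ nnVnu ⇒ nnnVnu ⇒ nnnnVnu ⇒ nnnnnVnu ⇒ nnnnnnVnu ⇒ nnnnnnnVnu ⇒ nnnnnnnnnu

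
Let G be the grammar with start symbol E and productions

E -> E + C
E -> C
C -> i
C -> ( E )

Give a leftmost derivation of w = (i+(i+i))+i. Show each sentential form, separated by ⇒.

E ⇒ E+C   [E -> E + C]
E+C ⇒ C+C   [E -> C]
C+C ⇒ (E)+C   [C -> ( E )]
(E)+C ⇒ (E+C)+C   [E -> E + C]
(E+C)+C ⇒ (C+C)+C   [E -> C]
(C+C)+C ⇒ (i+C)+C   [C -> i]
(i+C)+C ⇒ (i+(E))+C   [C -> ( E )]
(i+(E))+C ⇒ (i+(E+C))+C   [E -> E + C]
(i+(E+C))+C ⇒ (i+(C+C))+C   [E -> C]
(i+(C+C))+C ⇒ (i+(i+C))+C   [C -> i]
(i+(i+C))+C ⇒ (i+(i+i))+C   [C -> i]
(i+(i+i))+C ⇒ (i+(i+i))+i   [C -> i]

E ⇒ E+C ⇒ C+C ⇒ (E)+C ⇒ (E+C)+C ⇒ (C+C)+C ⇒ (i+C)+C ⇒ (i+(E))+C ⇒ (i+(E+C))+C ⇒ (i+(C+C))+C ⇒ (i+(i+C))+C ⇒ (i+(i+i))+C ⇒ (i+(i+i))+i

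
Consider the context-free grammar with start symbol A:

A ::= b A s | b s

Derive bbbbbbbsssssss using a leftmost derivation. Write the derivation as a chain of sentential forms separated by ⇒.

A ⇒ bAs   [A ::= b A s]
bAs ⇒ bbAss   [A ::= b A s]
bbAss ⇒ bbbAsss   [A ::= b A s]
bbbAsss ⇒ bbbbAssss   [A ::= b A s]
bbbbAssss ⇒ bbbbbAsssss   [A ::= b A s]
bbbbbAsssss ⇒ bbbbbbAssssss   [A ::= b A s]
bbbbbbAssssss ⇒ bbbbbbbsssssss   [A ::= b s]

A⇒bAs⇒bbAss⇒bbbAsss⇒bbbbAssss⇒bbbbbAsssss⇒bbbbbbAssssss⇒bbbbbbbsssssss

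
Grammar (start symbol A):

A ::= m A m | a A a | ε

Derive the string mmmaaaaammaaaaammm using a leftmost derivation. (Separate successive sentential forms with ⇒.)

A⇒mAm⇒mmAmm⇒mmmAmmm⇒mmmaAammm⇒mmmaaAaammm⇒mmmaaaAaaammm⇒mmmaaaaAaaaammm⇒mmmaaaaaAaaaaammm⇒mmmaaaaamAmaaaaammm⇒mmmaaaaammaaaaammm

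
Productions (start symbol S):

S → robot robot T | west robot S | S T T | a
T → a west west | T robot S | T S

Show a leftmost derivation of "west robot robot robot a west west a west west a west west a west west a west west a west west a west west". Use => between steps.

S => west robot S => west robot S T T => west robot S T T T T => west robot S T T T T T T => west robot robot robot T T T T T T T => west robot robot robot a west west T T T T T T => west robot robot robot a west west a west west T T T T T => west robot robot robot a west west a west west a west west T T T T => west robot robot robot a west west a west west a west west a west west T T T => west robot robot robot a west west a west west a west west a west west a west west T T => west robot robot robot a west west a west west a west west a west west a west west a west west T => west robot robot robot a west west a west west a west west a west west a west west a west west a west west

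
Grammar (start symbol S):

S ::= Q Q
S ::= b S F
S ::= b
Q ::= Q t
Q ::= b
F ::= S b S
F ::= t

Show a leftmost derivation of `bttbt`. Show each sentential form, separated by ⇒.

S ⇒ QQ   [S ::= Q Q]
QQ ⇒ QtQ   [Q ::= Q t]
QtQ ⇒ QttQ   [Q ::= Q t]
QttQ ⇒ bttQ   [Q ::= b]
bttQ ⇒ bttQt   [Q ::= Q t]
bttQt ⇒ bttbt   [Q ::= b]

S ⇒ QQ ⇒ QtQ ⇒ QttQ ⇒ bttQ ⇒ bttQt ⇒ bttbt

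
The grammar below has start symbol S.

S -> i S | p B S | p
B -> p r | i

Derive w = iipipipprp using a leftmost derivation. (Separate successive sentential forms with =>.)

S => iS   [S -> i S]
iS => iiS   [S -> i S]
iiS => iipBS   [S -> p B S]
iipBS => iipiS   [B -> i]
iipiS => iipipBS   [S -> p B S]
iipipBS => iipipiS   [B -> i]
iipipiS => iipipipBS   [S -> p B S]
iipipipBS => iipipipprS   [B -> p r]
iipipipprS => iipipipprp   [S -> p]

S=>iS=>iiS=>iipBS=>iipiS=>iipipBS=>iipipiS=>iipipipBS=>iipipipprS=>iipipipprp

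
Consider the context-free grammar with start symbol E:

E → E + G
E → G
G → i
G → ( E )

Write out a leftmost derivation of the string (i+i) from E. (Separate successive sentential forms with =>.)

E => G => (E) => (E+G) => (G+G) => (i+G) => (i+i)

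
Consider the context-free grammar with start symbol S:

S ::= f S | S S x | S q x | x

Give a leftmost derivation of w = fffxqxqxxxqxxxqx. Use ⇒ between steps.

S⇒Sqx⇒SSxqx⇒SqxSxqx⇒SSxqxSxqx⇒fSSxqxSxqx⇒ffSSxqxSxqx⇒ffSqxSxqxSxqx⇒fffSqxSxqxSxqx⇒fffSqxqxSxqxSxqx⇒fffxqxqxSxqxSxqx⇒fffxqxqxxxqxSxqx⇒fffxqxqxxxqxxxqx

S ⇒ Sqx   [S ::= S q x]
Sqx ⇒ SSxqx   [S ::= S S x]
SSxqx ⇒ SqxSxqx   [S ::= S q x]
SqxSxqx ⇒ SSxqxSxqx   [S ::= S S x]
SSxqxSxqx ⇒ fSSxqxSxqx   [S ::= f S]
fSSxqxSxqx ⇒ ffSSxqxSxqx   [S ::= f S]
ffSSxqxSxqx ⇒ ffSqxSxqxSxqx   [S ::= S q x]
ffSqxSxqxSxqx ⇒ fffSqxSxqxSxqx   [S ::= f S]
fffSqxSxqxSxqx ⇒ fffSqxqxSxqxSxqx   [S ::= S q x]
fffSqxqxSxqxSxqx ⇒ fffxqxqxSxqxSxqx   [S ::= x]
fffxqxqxSxqxSxqx ⇒ fffxqxqxxxqxSxqx   [S ::= x]
fffxqxqxxxqxSxqx ⇒ fffxqxqxxxqxxxqx   [S ::= x]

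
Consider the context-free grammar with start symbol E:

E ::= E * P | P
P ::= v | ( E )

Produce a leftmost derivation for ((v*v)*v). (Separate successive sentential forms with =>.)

E => P => (E) => (E*P) => (P*P) => ((E)*P) => ((E*P)*P) => ((P*P)*P) => ((v*P)*P) => ((v*v)*P) => ((v*v)*v)

E => P   [E ::= P]
P => (E)   [P ::= ( E )]
(E) => (E*P)   [E ::= E * P]
(E*P) => (P*P)   [E ::= P]
(P*P) => ((E)*P)   [P ::= ( E )]
((E)*P) => ((E*P)*P)   [E ::= E * P]
((E*P)*P) => ((P*P)*P)   [E ::= P]
((P*P)*P) => ((v*P)*P)   [P ::= v]
((v*P)*P) => ((v*v)*P)   [P ::= v]
((v*v)*P) => ((v*v)*v)   [P ::= v]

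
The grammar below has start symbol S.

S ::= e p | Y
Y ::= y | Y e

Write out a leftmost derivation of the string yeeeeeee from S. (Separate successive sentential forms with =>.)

S => Y   [S ::= Y]
Y => Ye   [Y ::= Y e]
Ye => Yee   [Y ::= Y e]
Yee => Yeee   [Y ::= Y e]
Yeee => Yeeee   [Y ::= Y e]
Yeeee => Yeeeee   [Y ::= Y e]
Yeeeee => Yeeeeee   [Y ::= Y e]
Yeeeeee => Yeeeeeee   [Y ::= Y e]
Yeeeeeee => yeeeeeee   [Y ::= y]

S => Y => Ye => Yee => Yeee => Yeeee => Yeeeee => Yeeeeee => Yeeeeeee => yeeeeeee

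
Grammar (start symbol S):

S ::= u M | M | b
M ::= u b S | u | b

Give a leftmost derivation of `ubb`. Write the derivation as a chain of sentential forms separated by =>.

S=>M=>ubS=>ubb

S => M   [S ::= M]
M => ubS   [M ::= u b S]
ubS => ubb   [S ::= b]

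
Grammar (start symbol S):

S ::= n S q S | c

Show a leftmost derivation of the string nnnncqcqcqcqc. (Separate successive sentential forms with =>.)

S=>nSqS=>nnSqSqS=>nnnSqSqSqS=>nnnnSqSqSqSqS=>nnnncqSqSqSqS=>nnnncqcqSqSqS=>nnnncqcqcqSqS=>nnnncqcqcqcqS=>nnnncqcqcqcqc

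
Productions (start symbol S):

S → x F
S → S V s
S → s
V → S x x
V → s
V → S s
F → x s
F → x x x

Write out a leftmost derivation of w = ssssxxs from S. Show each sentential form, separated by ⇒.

S⇒SVs⇒SVsVs⇒sVsVs⇒sssVs⇒sssSxxs⇒ssssxxs

S ⇒ SVs   [S → S V s]
SVs ⇒ SVsVs   [S → S V s]
SVsVs ⇒ sVsVs   [S → s]
sVsVs ⇒ sssVs   [V → s]
sssVs ⇒ sssSxxs   [V → S x x]
sssSxxs ⇒ ssssxxs   [S → s]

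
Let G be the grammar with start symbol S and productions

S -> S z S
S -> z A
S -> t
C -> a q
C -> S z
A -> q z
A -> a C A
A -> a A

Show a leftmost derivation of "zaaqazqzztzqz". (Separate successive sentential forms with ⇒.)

S ⇒ zA   [S -> z A]
zA ⇒ zaCA   [A -> a C A]
zaCA ⇒ zaaqA   [C -> a q]
zaaqA ⇒ zaaqaCA   [A -> a C A]
zaaqaCA ⇒ zaaqaSzA   [C -> S z]
zaaqaSzA ⇒ zaaqaSzSzA   [S -> S z S]
zaaqaSzSzA ⇒ zaaqazAzSzA   [S -> z A]
zaaqazAzSzA ⇒ zaaqazqzzSzA   [A -> q z]
zaaqazqzzSzA ⇒ zaaqazqzztzA   [S -> t]
zaaqazqzztzA ⇒ zaaqazqzztzqz   [A -> q z]

S ⇒ zA ⇒ zaCA ⇒ zaaqA ⇒ zaaqaCA ⇒ zaaqaSzA ⇒ zaaqaSzSzA ⇒ zaaqazAzSzA ⇒ zaaqazqzzSzA ⇒ zaaqazqzztzA ⇒ zaaqazqzztzqz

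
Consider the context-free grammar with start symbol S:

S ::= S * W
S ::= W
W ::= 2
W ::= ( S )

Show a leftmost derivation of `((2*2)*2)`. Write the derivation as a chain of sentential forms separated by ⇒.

S ⇒ W ⇒ (S) ⇒ (S*W) ⇒ (W*W) ⇒ ((S)*W) ⇒ ((S*W)*W) ⇒ ((W*W)*W) ⇒ ((2*W)*W) ⇒ ((2*2)*W) ⇒ ((2*2)*2)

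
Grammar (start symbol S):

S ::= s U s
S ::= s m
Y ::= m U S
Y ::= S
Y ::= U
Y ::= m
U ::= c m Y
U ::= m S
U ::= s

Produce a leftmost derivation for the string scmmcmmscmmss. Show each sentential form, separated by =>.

S => sUs => scmYs => scmmUSs => scmmcmYSs => scmmcmmSs => scmmcmmsUss => scmmcmmscmYss => scmmcmmscmmss

S => sUs   [S ::= s U s]
sUs => scmYs   [U ::= c m Y]
scmYs => scmmUSs   [Y ::= m U S]
scmmUSs => scmmcmYSs   [U ::= c m Y]
scmmcmYSs => scmmcmmSs   [Y ::= m]
scmmcmmSs => scmmcmmsUss   [S ::= s U s]
scmmcmmsUss => scmmcmmscmYss   [U ::= c m Y]
scmmcmmscmYss => scmmcmmscmmss   [Y ::= m]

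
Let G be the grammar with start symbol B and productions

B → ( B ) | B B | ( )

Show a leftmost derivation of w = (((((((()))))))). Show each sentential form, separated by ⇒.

B ⇒ (B)   [B → ( B )]
(B) ⇒ ((B))   [B → ( B )]
((B)) ⇒ (((B)))   [B → ( B )]
(((B))) ⇒ ((((B))))   [B → ( B )]
((((B)))) ⇒ (((((B)))))   [B → ( B )]
(((((B))))) ⇒ ((((((B))))))   [B → ( B )]
((((((B)))))) ⇒ (((((((B)))))))   [B → ( B )]
(((((((B))))))) ⇒ (((((((())))))))   [B → ( )]

B⇒(B)⇒((B))⇒(((B)))⇒((((B))))⇒(((((B)))))⇒((((((B))))))⇒(((((((B)))))))⇒(((((((())))))))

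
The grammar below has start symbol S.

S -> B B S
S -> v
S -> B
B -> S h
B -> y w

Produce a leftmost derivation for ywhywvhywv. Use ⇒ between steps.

S ⇒ BBS ⇒ ShBS ⇒ BBShBS ⇒ ShBShBS ⇒ BhBShBS ⇒ ywhBShBS ⇒ ywhywShBS ⇒ ywhywvhBS ⇒ ywhywvhywS ⇒ ywhywvhywv

S ⇒ BBS   [S -> B B S]
BBS ⇒ ShBS   [B -> S h]
ShBS ⇒ BBShBS   [S -> B B S]
BBShBS ⇒ ShBShBS   [B -> S h]
ShBShBS ⇒ BhBShBS   [S -> B]
BhBShBS ⇒ ywhBShBS   [B -> y w]
ywhBShBS ⇒ ywhywShBS   [B -> y w]
ywhywShBS ⇒ ywhywvhBS   [S -> v]
ywhywvhBS ⇒ ywhywvhywS   [B -> y w]
ywhywvhywS ⇒ ywhywvhywv   [S -> v]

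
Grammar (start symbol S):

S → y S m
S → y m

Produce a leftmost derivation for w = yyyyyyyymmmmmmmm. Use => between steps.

S => ySm   [S → y S m]
ySm => yySmm   [S → y S m]
yySmm => yyySmmm   [S → y S m]
yyySmmm => yyyySmmmm   [S → y S m]
yyyySmmmm => yyyyySmmmmm   [S → y S m]
yyyyySmmmmm => yyyyyySmmmmmm   [S → y S m]
yyyyyySmmmmmm => yyyyyyySmmmmmmm   [S → y S m]
yyyyyyySmmmmmmm => yyyyyyyymmmmmmmm   [S → y m]

S => ySm => yySmm => yyySmmm => yyyySmmmm => yyyyySmmmmm => yyyyyySmmmmmm => yyyyyyySmmmmmmm => yyyyyyyymmmmmmmm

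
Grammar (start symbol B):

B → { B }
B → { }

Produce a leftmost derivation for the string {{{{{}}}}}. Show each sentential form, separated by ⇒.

B ⇒ {B} ⇒ {{B}} ⇒ {{{B}}} ⇒ {{{{B}}}} ⇒ {{{{{}}}}}

B ⇒ {B}   [B → { B }]
{B} ⇒ {{B}}   [B → { B }]
{{B}} ⇒ {{{B}}}   [B → { B }]
{{{B}}} ⇒ {{{{B}}}}   [B → { B }]
{{{{B}}}} ⇒ {{{{{}}}}}   [B → { }]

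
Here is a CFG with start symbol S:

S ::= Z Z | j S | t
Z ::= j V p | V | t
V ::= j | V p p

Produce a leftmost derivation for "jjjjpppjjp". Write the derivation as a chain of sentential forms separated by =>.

S => jS   [S ::= j S]
jS => jjS   [S ::= j S]
jjS => jjZZ   [S ::= Z Z]
jjZZ => jjjVpZ   [Z ::= j V p]
jjjVpZ => jjjVpppZ   [V ::= V p p]
jjjVpppZ => jjjjpppZ   [V ::= j]
jjjjpppZ => jjjjpppjVp   [Z ::= j V p]
jjjjpppjVp => jjjjpppjjp   [V ::= j]

S => jS => jjS => jjZZ => jjjVpZ => jjjVpppZ => jjjjpppZ => jjjjpppjVp => jjjjpppjjp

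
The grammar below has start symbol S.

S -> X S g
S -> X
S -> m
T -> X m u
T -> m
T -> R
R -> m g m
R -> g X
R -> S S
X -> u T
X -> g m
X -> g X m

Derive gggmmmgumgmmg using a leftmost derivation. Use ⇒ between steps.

S ⇒ XSg ⇒ gXmSg ⇒ ggXmmSg ⇒ gggmmmSg ⇒ gggmmmXg ⇒ gggmmmgXmg ⇒ gggmmmguTmg ⇒ gggmmmguRmg ⇒ gggmmmgumgmmg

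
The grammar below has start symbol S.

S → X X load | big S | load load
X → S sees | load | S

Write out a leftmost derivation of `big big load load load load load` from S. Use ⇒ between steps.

S ⇒ big S ⇒ big X X load ⇒ big S X load ⇒ big big S X load ⇒ big big X X load X load ⇒ big big load X load X load ⇒ big big load load load X load ⇒ big big load load load load load

S ⇒ big S   [S → big S]
big S ⇒ big X X load   [S → X X load]
big X X load ⇒ big S X load   [X → S]
big S X load ⇒ big big S X load   [S → big S]
big big S X load ⇒ big big X X load X load   [S → X X load]
big big X X load X load ⇒ big big load X load X load   [X → load]
big big load X load X load ⇒ big big load load load X load   [X → load]
big big load load load X load ⇒ big big load load load load load   [X → load]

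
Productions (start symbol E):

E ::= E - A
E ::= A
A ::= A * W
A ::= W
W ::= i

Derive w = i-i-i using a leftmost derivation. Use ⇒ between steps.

E ⇒ E-A ⇒ E-A-A ⇒ A-A-A ⇒ W-A-A ⇒ i-A-A ⇒ i-W-A ⇒ i-i-A ⇒ i-i-W ⇒ i-i-i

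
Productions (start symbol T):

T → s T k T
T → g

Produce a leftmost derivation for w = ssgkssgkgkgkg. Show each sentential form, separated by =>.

T => sTkT   [T → s T k T]
sTkT => ssTkTkT   [T → s T k T]
ssTkTkT => ssgkTkT   [T → g]
ssgkTkT => ssgksTkTkT   [T → s T k T]
ssgksTkTkT => ssgkssTkTkTkT   [T → s T k T]
ssgkssTkTkTkT => ssgkssgkTkTkT   [T → g]
ssgkssgkTkTkT => ssgkssgkgkTkT   [T → g]
ssgkssgkgkTkT => ssgkssgkgkgkT   [T → g]
ssgkssgkgkgkT => ssgkssgkgkgkg   [T → g]

T => sTkT => ssTkTkT => ssgkTkT => ssgksTkTkT => ssgkssTkTkTkT => ssgkssgkTkTkT => ssgkssgkgkTkT => ssgkssgkgkgkT => ssgkssgkgkgkg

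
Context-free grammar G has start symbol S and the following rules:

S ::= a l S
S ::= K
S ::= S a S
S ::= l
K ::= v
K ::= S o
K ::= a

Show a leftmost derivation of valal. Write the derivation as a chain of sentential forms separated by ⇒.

S ⇒ SaS ⇒ SaSaS ⇒ KaSaS ⇒ vaSaS ⇒ valaS ⇒ valal

S ⇒ SaS   [S ::= S a S]
SaS ⇒ SaSaS   [S ::= S a S]
SaSaS ⇒ KaSaS   [S ::= K]
KaSaS ⇒ vaSaS   [K ::= v]
vaSaS ⇒ valaS   [S ::= l]
valaS ⇒ valal   [S ::= l]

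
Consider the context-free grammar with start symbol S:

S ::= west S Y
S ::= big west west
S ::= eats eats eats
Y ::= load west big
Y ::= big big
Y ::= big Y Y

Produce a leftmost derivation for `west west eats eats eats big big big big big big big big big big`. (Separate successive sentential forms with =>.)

S => west S Y => west west S Y Y => west west eats eats eats Y Y => west west eats eats eats big Y Y Y => west west eats eats eats big big Y Y Y Y => west west eats eats eats big big big big Y Y Y => west west eats eats eats big big big big big big Y Y => west west eats eats eats big big big big big big big big Y => west west eats eats eats big big big big big big big big big big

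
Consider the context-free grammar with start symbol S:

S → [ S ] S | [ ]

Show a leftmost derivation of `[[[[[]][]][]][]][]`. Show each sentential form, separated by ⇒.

S⇒[S]S⇒[[S]S]S⇒[[[S]S]S]S⇒[[[[S]S]S]S]S⇒[[[[[]]S]S]S]S⇒[[[[[]][]]S]S]S⇒[[[[[]][]][]]S]S⇒[[[[[]][]][]][]]S⇒[[[[[]][]][]][]][]

S ⇒ [S]S   [S → [ S ] S]
[S]S ⇒ [[S]S]S   [S → [ S ] S]
[[S]S]S ⇒ [[[S]S]S]S   [S → [ S ] S]
[[[S]S]S]S ⇒ [[[[S]S]S]S]S   [S → [ S ] S]
[[[[S]S]S]S]S ⇒ [[[[[]]S]S]S]S   [S → [ ]]
[[[[[]]S]S]S]S ⇒ [[[[[]][]]S]S]S   [S → [ ]]
[[[[[]][]]S]S]S ⇒ [[[[[]][]][]]S]S   [S → [ ]]
[[[[[]][]][]]S]S ⇒ [[[[[]][]][]][]]S   [S → [ ]]
[[[[[]][]][]][]]S ⇒ [[[[[]][]][]][]][]   [S → [ ]]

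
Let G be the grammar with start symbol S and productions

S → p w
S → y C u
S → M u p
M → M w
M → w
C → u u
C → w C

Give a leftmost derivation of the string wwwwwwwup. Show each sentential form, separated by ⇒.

S ⇒ Mup   [S → M u p]
Mup ⇒ Mwup   [M → M w]
Mwup ⇒ Mwwup   [M → M w]
Mwwup ⇒ Mwwwup   [M → M w]
Mwwwup ⇒ Mwwwwup   [M → M w]
Mwwwwup ⇒ Mwwwwwup   [M → M w]
Mwwwwwup ⇒ Mwwwwwwup   [M → M w]
Mwwwwwwup ⇒ wwwwwwwup   [M → w]

S⇒Mup⇒Mwup⇒Mwwup⇒Mwwwup⇒Mwwwwup⇒Mwwwwwup⇒Mwwwwwwup⇒wwwwwwwup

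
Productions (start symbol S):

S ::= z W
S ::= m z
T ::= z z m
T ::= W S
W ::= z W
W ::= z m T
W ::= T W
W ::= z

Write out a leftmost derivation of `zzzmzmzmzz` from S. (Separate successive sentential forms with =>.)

S => zW => zzW => zzTW => zzWSW => zzzmTSW => zzzmWSSW => zzzmzSSW => zzzmzmzSW => zzzmzmzmzW => zzzmzmzmzz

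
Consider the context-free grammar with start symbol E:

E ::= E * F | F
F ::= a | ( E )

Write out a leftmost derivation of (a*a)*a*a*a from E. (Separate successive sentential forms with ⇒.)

E⇒E*F⇒E*F*F⇒E*F*F*F⇒F*F*F*F⇒(E)*F*F*F⇒(E*F)*F*F*F⇒(F*F)*F*F*F⇒(a*F)*F*F*F⇒(a*a)*F*F*F⇒(a*a)*a*F*F⇒(a*a)*a*a*F⇒(a*a)*a*a*a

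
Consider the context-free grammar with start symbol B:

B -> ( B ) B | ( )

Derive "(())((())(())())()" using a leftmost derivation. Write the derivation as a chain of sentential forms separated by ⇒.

B ⇒ (B)B ⇒ (())B ⇒ (())(B)B ⇒ (())((B)B)B ⇒ (())((())B)B ⇒ (())((())(B)B)B ⇒ (())((())(())B)B ⇒ (())((())(())())B ⇒ (())((())(())())()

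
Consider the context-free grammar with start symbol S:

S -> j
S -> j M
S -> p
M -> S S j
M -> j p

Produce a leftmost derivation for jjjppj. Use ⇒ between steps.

S ⇒ jM   [S -> j M]
jM ⇒ jSSj   [M -> S S j]
jSSj ⇒ jjMSj   [S -> j M]
jjMSj ⇒ jjjpSj   [M -> j p]
jjjpSj ⇒ jjjppj   [S -> p]

S ⇒ jM ⇒ jSSj ⇒ jjMSj ⇒ jjjpSj ⇒ jjjppj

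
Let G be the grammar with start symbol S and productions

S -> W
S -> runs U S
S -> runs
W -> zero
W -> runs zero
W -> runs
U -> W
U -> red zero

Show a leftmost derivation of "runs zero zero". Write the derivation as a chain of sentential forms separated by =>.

S => runs U S => runs W S => runs zero S => runs zero W => runs zero zero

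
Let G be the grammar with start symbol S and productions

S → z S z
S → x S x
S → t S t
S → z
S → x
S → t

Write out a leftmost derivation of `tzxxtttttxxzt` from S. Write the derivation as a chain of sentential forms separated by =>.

S => tSt => tzSzt => tzxSxzt => tzxxSxxzt => tzxxtStxxzt => tzxxttSttxxzt => tzxxtttttxxzt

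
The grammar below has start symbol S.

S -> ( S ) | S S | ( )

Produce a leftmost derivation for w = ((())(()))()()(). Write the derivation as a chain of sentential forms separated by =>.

S => SS => SSS => SSSS => (S)SSS => (SS)SSS => ((S)S)SSS => ((())S)SSS => ((())(S))SSS => ((())(()))SSS => ((())(()))()SS => ((())(()))()()S => ((())(()))()()()

S => SS   [S -> S S]
SS => SSS   [S -> S S]
SSS => SSSS   [S -> S S]
SSSS => (S)SSS   [S -> ( S )]
(S)SSS => (SS)SSS   [S -> S S]
(SS)SSS => ((S)S)SSS   [S -> ( S )]
((S)S)SSS => ((())S)SSS   [S -> ( )]
((())S)SSS => ((())(S))SSS   [S -> ( S )]
((())(S))SSS => ((())(()))SSS   [S -> ( )]
((())(()))SSS => ((())(()))()SS   [S -> ( )]
((())(()))()SS => ((())(()))()()S   [S -> ( )]
((())(()))()()S => ((())(()))()()()   [S -> ( )]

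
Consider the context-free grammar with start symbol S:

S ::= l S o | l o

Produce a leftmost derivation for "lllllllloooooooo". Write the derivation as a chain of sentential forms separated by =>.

S => lSo => llSoo => lllSooo => llllSoooo => lllllSooooo => llllllSoooooo => lllllllSooooooo => lllllllloooooooo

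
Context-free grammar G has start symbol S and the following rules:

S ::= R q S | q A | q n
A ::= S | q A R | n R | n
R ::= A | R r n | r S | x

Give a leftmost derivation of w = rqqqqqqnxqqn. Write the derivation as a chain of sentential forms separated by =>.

S=>RqS=>rSqS=>rqAqS=>rqSqS=>rqqAqS=>rqqqARqS=>rqqqSRqS=>rqqqqARqS=>rqqqqSRqS=>rqqqqqARqS=>rqqqqqSRqS=>rqqqqqqnRqS=>rqqqqqqnxqS=>rqqqqqqnxqqn

S => RqS   [S ::= R q S]
RqS => rSqS   [R ::= r S]
rSqS => rqAqS   [S ::= q A]
rqAqS => rqSqS   [A ::= S]
rqSqS => rqqAqS   [S ::= q A]
rqqAqS => rqqqARqS   [A ::= q A R]
rqqqARqS => rqqqSRqS   [A ::= S]
rqqqSRqS => rqqqqARqS   [S ::= q A]
rqqqqARqS => rqqqqSRqS   [A ::= S]
rqqqqSRqS => rqqqqqARqS   [S ::= q A]
rqqqqqARqS => rqqqqqSRqS   [A ::= S]
rqqqqqSRqS => rqqqqqqnRqS   [S ::= q n]
rqqqqqqnRqS => rqqqqqqnxqS   [R ::= x]
rqqqqqqnxqS => rqqqqqqnxqqn   [S ::= q n]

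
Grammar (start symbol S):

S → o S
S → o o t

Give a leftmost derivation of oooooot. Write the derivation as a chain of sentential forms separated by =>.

S => oS => ooS => oooS => ooooS => oooooot

S => oS   [S → o S]
oS => ooS   [S → o S]
ooS => oooS   [S → o S]
oooS => ooooS   [S → o S]
ooooS => oooooot   [S → o o t]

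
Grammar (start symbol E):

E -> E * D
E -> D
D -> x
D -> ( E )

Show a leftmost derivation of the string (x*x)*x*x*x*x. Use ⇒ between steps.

E ⇒ E*D ⇒ E*D*D ⇒ E*D*D*D ⇒ E*D*D*D*D ⇒ D*D*D*D*D ⇒ (E)*D*D*D*D ⇒ (E*D)*D*D*D*D ⇒ (D*D)*D*D*D*D ⇒ (x*D)*D*D*D*D ⇒ (x*x)*D*D*D*D ⇒ (x*x)*x*D*D*D ⇒ (x*x)*x*x*D*D ⇒ (x*x)*x*x*x*D ⇒ (x*x)*x*x*x*x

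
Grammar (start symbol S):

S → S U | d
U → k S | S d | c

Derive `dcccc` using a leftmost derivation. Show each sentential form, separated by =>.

S => SU   [S → S U]
SU => SUU   [S → S U]
SUU => SUUU   [S → S U]
SUUU => SUUUU   [S → S U]
SUUUU => dUUUU   [S → d]
dUUUU => dcUUU   [U → c]
dcUUU => dccUU   [U → c]
dccUU => dcccU   [U → c]
dcccU => dcccc   [U → c]

S => SU => SUU => SUUU => SUUUU => dUUUU => dcUUU => dccUU => dcccU => dcccc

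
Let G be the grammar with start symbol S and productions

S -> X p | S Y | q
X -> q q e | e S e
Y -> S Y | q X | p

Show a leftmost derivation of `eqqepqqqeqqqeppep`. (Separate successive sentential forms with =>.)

S => Xp => eSep => eSYep => eSYYep => eXpYYep => eqqepYYep => eqqepqXYep => eqqepqqqeYep => eqqepqqqeSYep => eqqepqqqeqYep => eqqepqqqeqSYep => eqqepqqqeqXpYep => eqqepqqqeqqqepYep => eqqepqqqeqqqeppep

S => Xp   [S -> X p]
Xp => eSep   [X -> e S e]
eSep => eSYep   [S -> S Y]
eSYep => eSYYep   [S -> S Y]
eSYYep => eXpYYep   [S -> X p]
eXpYYep => eqqepYYep   [X -> q q e]
eqqepYYep => eqqepqXYep   [Y -> q X]
eqqepqXYep => eqqepqqqeYep   [X -> q q e]
eqqepqqqeYep => eqqepqqqeSYep   [Y -> S Y]
eqqepqqqeSYep => eqqepqqqeqYep   [S -> q]
eqqepqqqeqYep => eqqepqqqeqSYep   [Y -> S Y]
eqqepqqqeqSYep => eqqepqqqeqXpYep   [S -> X p]
eqqepqqqeqXpYep => eqqepqqqeqqqepYep   [X -> q q e]
eqqepqqqeqqqepYep => eqqepqqqeqqqeppep   [Y -> p]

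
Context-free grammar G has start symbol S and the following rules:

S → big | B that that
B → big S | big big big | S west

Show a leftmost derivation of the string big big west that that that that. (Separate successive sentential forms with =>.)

S => B that that => big S that that => big B that that that that => big S west that that that that => big big west that that that that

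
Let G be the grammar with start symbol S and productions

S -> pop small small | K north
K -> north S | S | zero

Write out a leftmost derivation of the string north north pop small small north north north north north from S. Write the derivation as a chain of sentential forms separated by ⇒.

S ⇒ K north ⇒ S north ⇒ K north north ⇒ S north north ⇒ K north north north ⇒ north S north north north ⇒ north K north north north north ⇒ north north S north north north north ⇒ north north K north north north north north ⇒ north north S north north north north north ⇒ north north pop small small north north north north north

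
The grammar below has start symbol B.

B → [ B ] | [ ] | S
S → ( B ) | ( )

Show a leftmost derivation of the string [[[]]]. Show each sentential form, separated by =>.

B => [B] => [[B]] => [[[]]]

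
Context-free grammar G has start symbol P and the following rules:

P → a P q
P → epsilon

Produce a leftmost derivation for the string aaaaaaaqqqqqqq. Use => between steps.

P => aPq => aaPqq => aaaPqqq => aaaaPqqqq => aaaaaPqqqqq => aaaaaaPqqqqqq => aaaaaaaPqqqqqqq => aaaaaaaqqqqqqq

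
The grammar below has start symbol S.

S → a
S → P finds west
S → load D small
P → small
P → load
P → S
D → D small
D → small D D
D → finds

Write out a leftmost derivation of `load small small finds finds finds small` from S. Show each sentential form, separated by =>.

S => load D small => load small D D small => load small small D D D small => load small small finds D D small => load small small finds finds D small => load small small finds finds finds small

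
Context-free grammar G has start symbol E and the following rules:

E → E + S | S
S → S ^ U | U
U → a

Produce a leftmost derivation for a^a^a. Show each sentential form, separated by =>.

E => S   [E → S]
S => S^U   [S → S ^ U]
S^U => S^U^U   [S → S ^ U]
S^U^U => U^U^U   [S → U]
U^U^U => a^U^U   [U → a]
a^U^U => a^a^U   [U → a]
a^a^U => a^a^a   [U → a]

E => S => S^U => S^U^U => U^U^U => a^U^U => a^a^U => a^a^a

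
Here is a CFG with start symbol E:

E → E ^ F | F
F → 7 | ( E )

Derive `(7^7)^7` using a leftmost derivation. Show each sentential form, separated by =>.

E => E^F   [E → E ^ F]
E^F => F^F   [E → F]
F^F => (E)^F   [F → ( E )]
(E)^F => (E^F)^F   [E → E ^ F]
(E^F)^F => (F^F)^F   [E → F]
(F^F)^F => (7^F)^F   [F → 7]
(7^F)^F => (7^7)^F   [F → 7]
(7^7)^F => (7^7)^7   [F → 7]

E => E^F => F^F => (E)^F => (E^F)^F => (F^F)^F => (7^F)^F => (7^7)^F => (7^7)^7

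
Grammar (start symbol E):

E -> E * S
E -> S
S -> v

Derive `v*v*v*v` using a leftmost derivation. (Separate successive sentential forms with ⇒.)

E ⇒ E*S ⇒ E*S*S ⇒ E*S*S*S ⇒ S*S*S*S ⇒ v*S*S*S ⇒ v*v*S*S ⇒ v*v*v*S ⇒ v*v*v*v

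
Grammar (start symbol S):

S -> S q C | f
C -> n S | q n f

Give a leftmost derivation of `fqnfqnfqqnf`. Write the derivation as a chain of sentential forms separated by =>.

S => SqC   [S -> S q C]
SqC => SqCqC   [S -> S q C]
SqCqC => SqCqCqC   [S -> S q C]
SqCqCqC => fqCqCqC   [S -> f]
fqCqCqC => fqnSqCqC   [C -> n S]
fqnSqCqC => fqnfqCqC   [S -> f]
fqnfqCqC => fqnfqnSqC   [C -> n S]
fqnfqnSqC => fqnfqnfqC   [S -> f]
fqnfqnfqC => fqnfqnfqqnf   [C -> q n f]

S=>SqC=>SqCqC=>SqCqCqC=>fqCqCqC=>fqnSqCqC=>fqnfqCqC=>fqnfqnSqC=>fqnfqnfqC=>fqnfqnfqqnf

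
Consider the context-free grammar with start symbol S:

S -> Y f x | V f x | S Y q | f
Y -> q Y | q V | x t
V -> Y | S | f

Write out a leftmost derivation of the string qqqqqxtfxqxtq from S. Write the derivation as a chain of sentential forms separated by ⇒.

S ⇒ SYq ⇒ YfxYq ⇒ qVfxYq ⇒ qYfxYq ⇒ qqVfxYq ⇒ qqYfxYq ⇒ qqqVfxYq ⇒ qqqYfxYq ⇒ qqqqYfxYq ⇒ qqqqqYfxYq ⇒ qqqqqxtfxYq ⇒ qqqqqxtfxqVq ⇒ qqqqqxtfxqYq ⇒ qqqqqxtfxqxtq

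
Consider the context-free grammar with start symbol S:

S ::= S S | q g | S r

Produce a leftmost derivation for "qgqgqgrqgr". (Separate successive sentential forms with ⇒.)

S ⇒ SS   [S ::= S S]
SS ⇒ qgS   [S ::= q g]
qgS ⇒ qgSr   [S ::= S r]
qgSr ⇒ qgSSr   [S ::= S S]
qgSSr ⇒ qgSrSr   [S ::= S r]
qgSrSr ⇒ qgSSrSr   [S ::= S S]
qgSSrSr ⇒ qgqgSrSr   [S ::= q g]
qgqgSrSr ⇒ qgqgqgrSr   [S ::= q g]
qgqgqgrSr ⇒ qgqgqgrqgr   [S ::= q g]

S⇒SS⇒qgS⇒qgSr⇒qgSSr⇒qgSrSr⇒qgSSrSr⇒qgqgSrSr⇒qgqgqgrSr⇒qgqgqgrqgr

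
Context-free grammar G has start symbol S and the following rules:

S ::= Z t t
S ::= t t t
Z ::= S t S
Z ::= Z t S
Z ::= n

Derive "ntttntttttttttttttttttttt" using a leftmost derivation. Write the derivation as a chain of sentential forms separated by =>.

S => Ztt => StStt => ZtttStt => ntttStt => ntttZtttt => ntttZtStttt => ntttZtStStttt => ntttZtStStStttt => ntttZtStStStStttt => ntttntStStStStttt => ntttntttttStStStttt => ntttntttttttttStStttt => ntttntttttttttttttStttt => ntttntttttttttttttttttttt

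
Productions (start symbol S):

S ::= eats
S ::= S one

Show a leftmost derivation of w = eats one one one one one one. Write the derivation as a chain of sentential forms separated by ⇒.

S ⇒ S one ⇒ S one one ⇒ S one one one ⇒ S one one one one ⇒ S one one one one one ⇒ S one one one one one one ⇒ eats one one one one one one

S ⇒ S one   [S ::= S one]
S one ⇒ S one one   [S ::= S one]
S one one ⇒ S one one one   [S ::= S one]
S one one one ⇒ S one one one one   [S ::= S one]
S one one one one ⇒ S one one one one one   [S ::= S one]
S one one one one one ⇒ S one one one one one one   [S ::= S one]
S one one one one one one ⇒ eats one one one one one one   [S ::= eats]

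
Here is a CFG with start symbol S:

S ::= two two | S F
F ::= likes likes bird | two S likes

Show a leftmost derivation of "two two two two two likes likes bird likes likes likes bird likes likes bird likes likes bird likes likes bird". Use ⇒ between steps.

S ⇒ S F ⇒ S F F ⇒ S F F F ⇒ S F F F F ⇒ S F F F F F ⇒ two two F F F F F ⇒ two two two S likes F F F F ⇒ two two two S F likes F F F F ⇒ two two two two two F likes F F F F ⇒ two two two two two likes likes bird likes F F F F ⇒ two two two two two likes likes bird likes likes likes bird F F F ⇒ two two two two two likes likes bird likes likes likes bird likes likes bird F F ⇒ two two two two two likes likes bird likes likes likes bird likes likes bird likes likes bird F ⇒ two two two two two likes likes bird likes likes likes bird likes likes bird likes likes bird likes likes bird

S ⇒ S F   [S ::= S F]
S F ⇒ S F F   [S ::= S F]
S F F ⇒ S F F F   [S ::= S F]
S F F F ⇒ S F F F F   [S ::= S F]
S F F F F ⇒ S F F F F F   [S ::= S F]
S F F F F F ⇒ two two F F F F F   [S ::= two two]
two two F F F F F ⇒ two two two S likes F F F F   [F ::= two S likes]
two two two S likes F F F F ⇒ two two two S F likes F F F F   [S ::= S F]
two two two S F likes F F F F ⇒ two two two two two F likes F F F F   [S ::= two two]
two two two two two F likes F F F F ⇒ two two two two two likes likes bird likes F F F F   [F ::= likes likes bird]
two two two two two likes likes bird likes F F F F ⇒ two two two two two likes likes bird likes likes likes bird F F F   [F ::= likes likes bird]
two two two two two likes likes bird likes likes likes bird F F F ⇒ two two two two two likes likes bird likes likes likes bird likes likes bird F F   [F ::= likes likes bird]
two two two two two likes likes bird likes likes likes bird likes likes bird F F ⇒ two two two two two likes likes bird likes likes likes bird likes likes bird likes likes bird F   [F ::= likes likes bird]
two two two two two likes likes bird likes likes likes bird likes likes bird likes likes bird F ⇒ two two two two two likes likes bird likes likes likes bird likes likes bird likes likes bird likes likes bird   [F ::= likes likes bird]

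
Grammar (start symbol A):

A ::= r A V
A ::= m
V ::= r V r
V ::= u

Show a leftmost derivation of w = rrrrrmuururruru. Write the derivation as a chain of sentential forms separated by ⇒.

A ⇒ rAV ⇒ rrAVV ⇒ rrrAVVV ⇒ rrrrAVVVV ⇒ rrrrrAVVVVV ⇒ rrrrrmVVVVV ⇒ rrrrrmuVVVV ⇒ rrrrrmuuVVV ⇒ rrrrrmuurVrVV ⇒ rrrrrmuururVV ⇒ rrrrrmuururrVrV ⇒ rrrrrmuururrurV ⇒ rrrrrmuururruru

A ⇒ rAV   [A ::= r A V]
rAV ⇒ rrAVV   [A ::= r A V]
rrAVV ⇒ rrrAVVV   [A ::= r A V]
rrrAVVV ⇒ rrrrAVVVV   [A ::= r A V]
rrrrAVVVV ⇒ rrrrrAVVVVV   [A ::= r A V]
rrrrrAVVVVV ⇒ rrrrrmVVVVV   [A ::= m]
rrrrrmVVVVV ⇒ rrrrrmuVVVV   [V ::= u]
rrrrrmuVVVV ⇒ rrrrrmuuVVV   [V ::= u]
rrrrrmuuVVV ⇒ rrrrrmuurVrVV   [V ::= r V r]
rrrrrmuurVrVV ⇒ rrrrrmuururVV   [V ::= u]
rrrrrmuururVV ⇒ rrrrrmuururrVrV   [V ::= r V r]
rrrrrmuururrVrV ⇒ rrrrrmuururrurV   [V ::= u]
rrrrrmuururrurV ⇒ rrrrrmuururruru   [V ::= u]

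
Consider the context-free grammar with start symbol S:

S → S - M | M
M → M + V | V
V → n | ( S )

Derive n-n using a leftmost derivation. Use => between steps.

S => S-M => M-M => V-M => n-M => n-V => n-n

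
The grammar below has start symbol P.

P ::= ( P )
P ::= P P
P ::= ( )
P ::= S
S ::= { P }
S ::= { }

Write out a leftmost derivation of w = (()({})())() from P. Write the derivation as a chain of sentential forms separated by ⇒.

P⇒PP⇒(P)P⇒(PP)P⇒(()P)P⇒(()PP)P⇒(()(P)P)P⇒(()(S)P)P⇒(()({})P)P⇒(()({})())P⇒(()({})())()

P ⇒ PP   [P ::= P P]
PP ⇒ (P)P   [P ::= ( P )]
(P)P ⇒ (PP)P   [P ::= P P]
(PP)P ⇒ (()P)P   [P ::= ( )]
(()P)P ⇒ (()PP)P   [P ::= P P]
(()PP)P ⇒ (()(P)P)P   [P ::= ( P )]
(()(P)P)P ⇒ (()(S)P)P   [P ::= S]
(()(S)P)P ⇒ (()({})P)P   [S ::= { }]
(()({})P)P ⇒ (()({})())P   [P ::= ( )]
(()({})())P ⇒ (()({})())()   [P ::= ( )]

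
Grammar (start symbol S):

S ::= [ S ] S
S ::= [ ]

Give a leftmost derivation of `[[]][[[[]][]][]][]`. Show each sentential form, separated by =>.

S => [S]S => [[]]S => [[]][S]S => [[]][[S]S]S => [[]][[[S]S]S]S => [[]][[[[]]S]S]S => [[]][[[[]][]]S]S => [[]][[[[]][]][]]S => [[]][[[[]][]][]][]

S => [S]S   [S ::= [ S ] S]
[S]S => [[]]S   [S ::= [ ]]
[[]]S => [[]][S]S   [S ::= [ S ] S]
[[]][S]S => [[]][[S]S]S   [S ::= [ S ] S]
[[]][[S]S]S => [[]][[[S]S]S]S   [S ::= [ S ] S]
[[]][[[S]S]S]S => [[]][[[[]]S]S]S   [S ::= [ ]]
[[]][[[[]]S]S]S => [[]][[[[]][]]S]S   [S ::= [ ]]
[[]][[[[]][]]S]S => [[]][[[[]][]][]]S   [S ::= [ ]]
[[]][[[[]][]][]]S => [[]][[[[]][]][]][]   [S ::= [ ]]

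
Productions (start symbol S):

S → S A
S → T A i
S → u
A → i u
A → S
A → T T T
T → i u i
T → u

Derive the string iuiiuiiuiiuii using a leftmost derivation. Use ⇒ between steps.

S ⇒ TAi   [S → T A i]
TAi ⇒ iuiAi   [T → i u i]
iuiAi ⇒ iuiTTTi   [A → T T T]
iuiTTTi ⇒ iuiiuiTTi   [T → i u i]
iuiiuiTTi ⇒ iuiiuiiuiTi   [T → i u i]
iuiiuiiuiTi ⇒ iuiiuiiuiiuii   [T → i u i]

S ⇒ TAi ⇒ iuiAi ⇒ iuiTTTi ⇒ iuiiuiTTi ⇒ iuiiuiiuiTi ⇒ iuiiuiiuiiuii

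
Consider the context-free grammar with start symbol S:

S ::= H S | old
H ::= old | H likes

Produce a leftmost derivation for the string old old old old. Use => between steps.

S => H S => old S => old H S => old old S => old old H S => old old old S => old old old old

S => H S   [S ::= H S]
H S => old S   [H ::= old]
old S => old H S   [S ::= H S]
old H S => old old S   [H ::= old]
old old S => old old H S   [S ::= H S]
old old H S => old old old S   [H ::= old]
old old old S => old old old old   [S ::= old]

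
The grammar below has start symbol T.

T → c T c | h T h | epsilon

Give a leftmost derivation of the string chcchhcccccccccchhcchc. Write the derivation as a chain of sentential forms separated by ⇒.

T ⇒ cTc ⇒ chThc ⇒ chcTchc ⇒ chccTcchc ⇒ chcchThcchc ⇒ chcchhThhcchc ⇒ chcchhcTchhcchc ⇒ chcchhccTcchhcchc ⇒ chcchhcccTccchhcchc ⇒ chcchhccccTcccchhcchc ⇒ chcchhcccccTccccchhcchc ⇒ chcchhcccccccccchhcchc

T ⇒ cTc   [T → c T c]
cTc ⇒ chThc   [T → h T h]
chThc ⇒ chcTchc   [T → c T c]
chcTchc ⇒ chccTcchc   [T → c T c]
chccTcchc ⇒ chcchThcchc   [T → h T h]
chcchThcchc ⇒ chcchhThhcchc   [T → h T h]
chcchhThhcchc ⇒ chcchhcTchhcchc   [T → c T c]
chcchhcTchhcchc ⇒ chcchhccTcchhcchc   [T → c T c]
chcchhccTcchhcchc ⇒ chcchhcccTccchhcchc   [T → c T c]
chcchhcccTccchhcchc ⇒ chcchhccccTcccchhcchc   [T → c T c]
chcchhccccTcccchhcchc ⇒ chcchhcccccTccccchhcchc   [T → c T c]
chcchhcccccTccccchhcchc ⇒ chcchhcccccccccchhcchc   [T → epsilon]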